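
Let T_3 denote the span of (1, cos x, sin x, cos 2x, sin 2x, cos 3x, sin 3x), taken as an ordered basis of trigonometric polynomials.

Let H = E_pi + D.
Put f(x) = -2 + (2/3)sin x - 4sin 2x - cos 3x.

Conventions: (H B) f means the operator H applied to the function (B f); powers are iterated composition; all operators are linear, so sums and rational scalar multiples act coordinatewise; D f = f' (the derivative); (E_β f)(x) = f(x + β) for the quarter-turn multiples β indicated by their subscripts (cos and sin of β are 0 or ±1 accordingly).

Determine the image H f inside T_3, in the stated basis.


the result is g(x) = -2 + (2/3)cos x - (2/3)sin x - 8cos 2x - 4sin 2x + cos 3x + 3sin 3x

E_pi f = -2 - (2/3)sin x - 4sin 2x + cos 3x
D f = (2/3)cos x - 8cos 2x + 3sin 3x
(E_pi + D) f = -2 + (2/3)cos x - (2/3)sin x - 8cos 2x - 4sin 2x + cos 3x + 3sin 3x


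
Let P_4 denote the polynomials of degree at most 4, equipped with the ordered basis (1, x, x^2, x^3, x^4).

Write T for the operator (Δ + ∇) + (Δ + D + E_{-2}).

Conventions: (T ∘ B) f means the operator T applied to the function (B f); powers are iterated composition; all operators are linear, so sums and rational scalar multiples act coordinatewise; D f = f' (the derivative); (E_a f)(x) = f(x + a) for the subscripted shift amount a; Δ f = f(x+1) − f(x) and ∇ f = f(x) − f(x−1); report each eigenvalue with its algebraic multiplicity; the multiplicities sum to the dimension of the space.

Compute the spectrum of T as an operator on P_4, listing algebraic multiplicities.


λ = 1 (multiplicity 5)

image of 1: 1
image of x: x + 2
image of x^2: x^2 + 4x + 5
image of x^3: x^3 + 6x^2 + 15x - 5
image of x^4: x^4 + 8x^3 + 30x^2 - 20x + 17
the matrix is upper triangular; its diagonal is (1, 1, 1, 1, 1)
for a triangular matrix the eigenvalues are the diagonal entries, with algebraic multiplicity their repetition count


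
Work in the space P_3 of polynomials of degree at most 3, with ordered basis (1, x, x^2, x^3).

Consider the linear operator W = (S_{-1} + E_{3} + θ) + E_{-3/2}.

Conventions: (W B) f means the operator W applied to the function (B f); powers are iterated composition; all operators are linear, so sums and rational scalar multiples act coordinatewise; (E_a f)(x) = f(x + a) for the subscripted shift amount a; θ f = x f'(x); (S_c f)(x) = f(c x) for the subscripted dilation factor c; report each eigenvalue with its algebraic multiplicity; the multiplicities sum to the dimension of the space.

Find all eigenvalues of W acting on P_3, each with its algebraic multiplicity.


image of 1: 3
image of x: 2x + 3/2
image of x^2: 5x^2 + 3x + 45/4
image of x^3: 4x^3 + (9/2)x^2 + (135/4)x + 189/8
the matrix is upper triangular; its diagonal is (3, 2, 5, 4)
for a triangular matrix the eigenvalues are the diagonal entries, with algebraic multiplicity their repetition count

λ = 2 (multiplicity 1), λ = 3 (multiplicity 1), λ = 4 (multiplicity 1), λ = 5 (multiplicity 1)


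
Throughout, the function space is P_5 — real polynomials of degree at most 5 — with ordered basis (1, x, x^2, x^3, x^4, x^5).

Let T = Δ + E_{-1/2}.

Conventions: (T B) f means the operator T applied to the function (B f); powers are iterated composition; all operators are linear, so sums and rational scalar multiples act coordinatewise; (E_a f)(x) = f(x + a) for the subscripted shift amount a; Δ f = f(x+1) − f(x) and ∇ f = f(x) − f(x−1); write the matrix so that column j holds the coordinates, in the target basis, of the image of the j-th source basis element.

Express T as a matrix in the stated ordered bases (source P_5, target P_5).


image of 1: 1
image of x: x + 1/2
image of x^2: x^2 + x + 5/4
image of x^3: x^3 + (3/2)x^2 + (15/4)x + 7/8
image of x^4: x^4 + 2x^3 + (15/2)x^2 + (7/2)x + 17/16
image of x^5: x^5 + (5/2)x^4 + (25/2)x^3 + (35/4)x^2 + (85/16)x + 31/32
each image's coordinates form column j of the matrix

the matrix is [[1, 1/2, 5/4, 7/8, 17/16, 31/32]; [0, 1, 1, 15/4, 7/2, 85/16]; [0, 0, 1, 3/2, 15/2, 35/4]; [0, 0, 0, 1, 2, 25/2]; [0, 0, 0, 0, 1, 5/2]; [0, 0, 0, 0, 0, 1]] (rows listed top to bottom)


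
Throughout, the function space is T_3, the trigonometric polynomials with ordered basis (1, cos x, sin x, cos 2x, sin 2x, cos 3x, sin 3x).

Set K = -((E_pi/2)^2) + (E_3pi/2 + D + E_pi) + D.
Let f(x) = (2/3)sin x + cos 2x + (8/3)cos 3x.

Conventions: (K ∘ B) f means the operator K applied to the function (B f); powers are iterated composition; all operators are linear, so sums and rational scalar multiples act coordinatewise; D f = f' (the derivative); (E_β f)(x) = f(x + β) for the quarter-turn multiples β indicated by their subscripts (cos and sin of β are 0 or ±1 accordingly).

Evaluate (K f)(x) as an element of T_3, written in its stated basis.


E_pi/2 f = (2/3)cos x - cos 2x + (8/3)sin 3x
E_pi/2 E_pi/2 f = -(2/3)sin x + cos 2x - (8/3)cos 3x
(-((E_pi/2)^2)) f = (2/3)sin x - cos 2x + (8/3)cos 3x
E_3pi/2 f = -(2/3)cos x - cos 2x - (8/3)sin 3x
D f = (2/3)cos x - 2sin 2x - 8sin 3x
E_pi f = -(2/3)sin x + cos 2x - (8/3)cos 3x
(E_3pi/2 + D + E_pi) f = -(2/3)sin x - 2sin 2x - (8/3)cos 3x - (32/3)sin 3x
D f = (2/3)cos x - 2sin 2x - 8sin 3x
(-((E_pi/2)^2) + (E_3pi/2 + D + E_pi) + D) f = (2/3)cos x - cos 2x - 4sin 2x - (56/3)sin 3x

the image equals g(x) = (2/3)cos x - cos 2x - 4sin 2x - (56/3)sin 3x


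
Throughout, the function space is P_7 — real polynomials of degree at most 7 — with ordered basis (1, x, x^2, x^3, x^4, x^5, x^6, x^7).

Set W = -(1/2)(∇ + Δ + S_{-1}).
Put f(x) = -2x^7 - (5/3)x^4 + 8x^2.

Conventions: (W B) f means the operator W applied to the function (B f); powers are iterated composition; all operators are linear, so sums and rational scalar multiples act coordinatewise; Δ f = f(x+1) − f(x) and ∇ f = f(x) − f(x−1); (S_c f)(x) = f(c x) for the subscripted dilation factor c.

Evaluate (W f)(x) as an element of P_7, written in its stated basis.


∇ f = -14x^6 + 42x^5 - 70x^4 + (190/3)x^3 - 32x^2 + (70/3)x - 25/3
Δ f = -14x^6 - 42x^5 - 70x^4 - (230/3)x^3 - 52x^2 - (14/3)x + 13/3
S_{-1} f = 2x^7 - (5/3)x^4 + 8x^2
(∇ + Δ + S_{-1}) f = 2x^7 - 28x^6 - (425/3)x^4 - (40/3)x^3 - 76x^2 + (56/3)x - 4
(-(1/2)(∇ + Δ + S_{-1})) f = -x^7 + 14x^6 + (425/6)x^4 + (20/3)x^3 + 38x^2 - (28/3)x + 2

g(x) = -x^7 + 14x^6 + (425/6)x^4 + (20/3)x^3 + 38x^2 - (28/3)x + 2


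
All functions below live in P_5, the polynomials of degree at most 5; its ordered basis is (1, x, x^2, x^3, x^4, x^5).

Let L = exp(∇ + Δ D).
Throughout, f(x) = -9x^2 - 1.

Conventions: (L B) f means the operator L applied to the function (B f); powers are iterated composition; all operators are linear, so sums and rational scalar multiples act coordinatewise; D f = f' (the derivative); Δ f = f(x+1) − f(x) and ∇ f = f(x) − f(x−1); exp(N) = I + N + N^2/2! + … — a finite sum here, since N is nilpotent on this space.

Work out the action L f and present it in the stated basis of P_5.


g(x) = -9x^2 - 18x - 19

order-1 term: -18x - 9
order-2 term: -9
the series for exp(∇ + Δ D) f terminates at order 2
exp(∇ + Δ D) f = -9x^2 - 18x - 19


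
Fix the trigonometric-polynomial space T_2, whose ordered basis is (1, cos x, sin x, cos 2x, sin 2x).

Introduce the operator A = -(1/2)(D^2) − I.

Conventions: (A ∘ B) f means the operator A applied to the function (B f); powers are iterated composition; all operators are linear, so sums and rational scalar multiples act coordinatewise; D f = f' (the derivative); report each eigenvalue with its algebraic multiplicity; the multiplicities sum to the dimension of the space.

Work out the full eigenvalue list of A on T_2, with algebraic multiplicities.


image of 1: -1
image of cos x: -(1/2)cos x
image of sin x: -(1/2)sin x
image of cos 2x: cos 2x
image of sin 2x: sin 2x
the matrix is diagonal; its diagonal is (-1, -1/2, -1/2, 1, 1)
for a triangular matrix the eigenvalues are the diagonal entries, with algebraic multiplicity their repetition count

λ = -1 (multiplicity 1), λ = -1/2 (multiplicity 2), λ = 1 (multiplicity 2)


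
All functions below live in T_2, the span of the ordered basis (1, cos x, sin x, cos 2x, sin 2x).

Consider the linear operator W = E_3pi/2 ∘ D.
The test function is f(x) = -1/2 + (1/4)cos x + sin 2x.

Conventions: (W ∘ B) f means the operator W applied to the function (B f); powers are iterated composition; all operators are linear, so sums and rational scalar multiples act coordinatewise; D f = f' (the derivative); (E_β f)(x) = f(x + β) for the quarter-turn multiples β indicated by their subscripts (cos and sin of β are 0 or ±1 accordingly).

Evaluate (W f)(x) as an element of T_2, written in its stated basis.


the result is g(x) = (1/4)cos x - 2cos 2x

D f = -(1/4)sin x + 2cos 2x
E_3pi/2 D f = (1/4)cos x - 2cos 2x


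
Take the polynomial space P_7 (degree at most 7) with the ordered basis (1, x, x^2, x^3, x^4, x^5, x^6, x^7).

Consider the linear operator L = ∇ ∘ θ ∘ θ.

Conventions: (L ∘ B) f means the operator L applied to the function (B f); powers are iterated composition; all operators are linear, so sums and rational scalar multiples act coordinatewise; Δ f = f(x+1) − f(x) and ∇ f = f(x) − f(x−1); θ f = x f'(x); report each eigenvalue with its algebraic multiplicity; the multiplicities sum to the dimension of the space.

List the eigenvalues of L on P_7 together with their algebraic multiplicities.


λ = 0 (multiplicity 8)

image of 1: 0
image of x: 1
image of x^2: 8x - 4
image of x^3: 27x^2 - 27x + 9
image of x^4: 64x^3 - 96x^2 + 64x - 16
image of x^5: 125x^4 - 250x^3 + 250x^2 - 125x + 25
image of x^6: 216x^5 - 540x^4 + 720x^3 - 540x^2 + 216x - 36
image of x^7: 343x^6 - 1029x^5 + 1715x^4 - 1715x^3 + 1029x^2 - 343x + 49
the matrix is upper triangular; its diagonal is (0, 0, 0, 0, 0, 0, 0, 0)
for a triangular matrix the eigenvalues are the diagonal entries, with algebraic multiplicity their repetition count


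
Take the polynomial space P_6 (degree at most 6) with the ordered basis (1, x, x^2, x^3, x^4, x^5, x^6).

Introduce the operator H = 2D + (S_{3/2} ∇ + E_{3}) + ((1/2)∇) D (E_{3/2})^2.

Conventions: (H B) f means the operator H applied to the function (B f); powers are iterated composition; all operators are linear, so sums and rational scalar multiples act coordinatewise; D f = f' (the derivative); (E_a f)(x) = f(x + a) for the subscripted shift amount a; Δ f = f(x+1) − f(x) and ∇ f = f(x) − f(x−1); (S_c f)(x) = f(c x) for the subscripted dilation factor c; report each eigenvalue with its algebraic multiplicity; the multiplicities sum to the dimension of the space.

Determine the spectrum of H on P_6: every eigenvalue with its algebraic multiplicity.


image of 1: 1
image of x: x + 6
image of x^2: x^2 + 13x + 9
image of x^3: x^3 + (87/4)x^2 + (51/2)x + 71/2
image of x^4: x^4 + (67/2)x^3 + (93/2)x^2 + 144x + 118
image of x^5: x^5 + (805/16)x^4 + (265/4)x^3 + (735/2)x^2 + (1175/2)x + 813/2
image of x^6: x^6 + (1209/16)x^5 + (1185/16)x^4 + (1515/2)x^3 + (7005/4)x^2 + 2442x + 1361
the matrix is upper triangular; its diagonal is (1, 1, 1, 1, 1, 1, 1)
for a triangular matrix the eigenvalues are the diagonal entries, with algebraic multiplicity their repetition count

λ = 1 (multiplicity 7)


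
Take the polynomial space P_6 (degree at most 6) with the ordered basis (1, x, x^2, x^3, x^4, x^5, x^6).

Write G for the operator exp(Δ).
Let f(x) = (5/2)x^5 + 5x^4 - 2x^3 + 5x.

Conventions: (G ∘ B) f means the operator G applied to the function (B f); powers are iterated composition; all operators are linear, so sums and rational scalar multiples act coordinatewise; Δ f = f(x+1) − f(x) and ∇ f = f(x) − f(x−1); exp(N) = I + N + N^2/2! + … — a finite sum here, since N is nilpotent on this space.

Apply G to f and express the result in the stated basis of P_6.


the image equals g(x) = (5/2)x^5 + (35/2)x^4 + 68x^3 + 179x^2 + (561/2)x + 200

order-1 term: (25/2)x^4 + 45x^3 + 49x^2 + (53/2)x + 21/2
order-2 term: 25x^3 + 105x^2 + (283/2)x + 133/2
order-3 term: 25x^2 + 95x + 181/2
order-4 term: (25/2)x + 30
order-5 term: 5/2
the series for exp(Δ) f terminates at order 5
exp(Δ) f = (5/2)x^5 + (35/2)x^4 + 68x^3 + 179x^2 + (561/2)x + 200


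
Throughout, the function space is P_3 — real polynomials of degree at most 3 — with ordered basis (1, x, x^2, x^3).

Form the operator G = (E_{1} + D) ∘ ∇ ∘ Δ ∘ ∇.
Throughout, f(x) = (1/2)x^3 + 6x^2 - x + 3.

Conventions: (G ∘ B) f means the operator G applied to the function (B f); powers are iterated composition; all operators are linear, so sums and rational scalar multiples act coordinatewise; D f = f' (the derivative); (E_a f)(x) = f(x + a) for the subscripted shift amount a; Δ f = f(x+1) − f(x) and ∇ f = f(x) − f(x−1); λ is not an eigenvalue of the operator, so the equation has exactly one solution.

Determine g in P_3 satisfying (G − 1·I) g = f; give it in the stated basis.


write g with unknown coordinates in the stated basis and equate coefficients in (G − 1·I) g = f
solving from the highest basis element down gives g = -(1/2)x^3 - 6x^2 + x - 6
check: G g = -3
so G g − 1·g = (1/2)x^3 + 6x^2 - x + 3 = f ✓

the result is g(x) = -(1/2)x^3 - 6x^2 + x - 6


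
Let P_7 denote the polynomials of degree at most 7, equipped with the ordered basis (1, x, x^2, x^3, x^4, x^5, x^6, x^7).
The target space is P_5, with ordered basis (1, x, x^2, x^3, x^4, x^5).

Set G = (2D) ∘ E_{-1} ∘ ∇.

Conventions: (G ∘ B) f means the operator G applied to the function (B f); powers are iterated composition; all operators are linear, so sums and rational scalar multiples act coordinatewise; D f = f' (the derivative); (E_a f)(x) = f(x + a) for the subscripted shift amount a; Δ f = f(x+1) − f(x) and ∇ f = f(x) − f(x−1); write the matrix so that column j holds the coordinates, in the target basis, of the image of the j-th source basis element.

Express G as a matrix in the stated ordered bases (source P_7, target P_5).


the matrix is [[0, 0, 4, -18, 56, -150, 372, -882]; [0, 0, 0, 12, -72, 280, -900, 2604]; [0, 0, 0, 0, 24, -180, 840, -3150]; [0, 0, 0, 0, 0, 40, -360, 1960]; [0, 0, 0, 0, 0, 0, 60, -630]; [0, 0, 0, 0, 0, 0, 0, 84]] (rows listed top to bottom)

image of 1: 0
image of x: 0
image of x^2: 4
image of x^3: 12x - 18
image of x^4: 24x^2 - 72x + 56
image of x^5: 40x^3 - 180x^2 + 280x - 150
image of x^6: 60x^4 - 360x^3 + 840x^2 - 900x + 372
image of x^7: 84x^5 - 630x^4 + 1960x^3 - 3150x^2 + 2604x - 882
each image's coordinates form column j of the matrix


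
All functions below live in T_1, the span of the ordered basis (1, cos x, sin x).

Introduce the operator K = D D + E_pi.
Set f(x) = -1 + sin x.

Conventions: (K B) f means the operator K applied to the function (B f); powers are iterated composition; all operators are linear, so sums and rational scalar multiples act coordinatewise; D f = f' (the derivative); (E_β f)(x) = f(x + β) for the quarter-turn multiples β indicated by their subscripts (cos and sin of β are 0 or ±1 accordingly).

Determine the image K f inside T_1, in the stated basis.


the image equals g(x) = -1 - 2sin x

D f = cos x
D D f = -sin x
E_pi f = -1 - sin x
(D D + E_pi) f = -1 - 2sin x


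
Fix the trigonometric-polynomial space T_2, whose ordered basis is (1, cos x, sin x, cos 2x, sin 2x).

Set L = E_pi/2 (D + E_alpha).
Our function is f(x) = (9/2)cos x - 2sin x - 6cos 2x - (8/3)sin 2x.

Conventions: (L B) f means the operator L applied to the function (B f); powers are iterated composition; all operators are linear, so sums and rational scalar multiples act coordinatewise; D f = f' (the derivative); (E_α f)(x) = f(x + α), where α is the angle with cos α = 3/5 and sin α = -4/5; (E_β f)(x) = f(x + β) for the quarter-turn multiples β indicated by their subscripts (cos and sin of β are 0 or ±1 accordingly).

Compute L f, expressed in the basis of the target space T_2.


D f = -2cos x - (9/2)sin x - (16/3)cos 2x + 12sin 2x
E_alpha f = (43/10)cos x + (12/5)sin x + (106/25)cos 2x - (376/75)sin 2x
(D + E_alpha) f = (23/10)cos x - (21/10)sin x - (82/75)cos 2x + (524/75)sin 2x
E_pi/2 (D + E_alpha) f = -(21/10)cos x - (23/10)sin x + (82/75)cos 2x - (524/75)sin 2x

g(x) = -(21/10)cos x - (23/10)sin x + (82/75)cos 2x - (524/75)sin 2x


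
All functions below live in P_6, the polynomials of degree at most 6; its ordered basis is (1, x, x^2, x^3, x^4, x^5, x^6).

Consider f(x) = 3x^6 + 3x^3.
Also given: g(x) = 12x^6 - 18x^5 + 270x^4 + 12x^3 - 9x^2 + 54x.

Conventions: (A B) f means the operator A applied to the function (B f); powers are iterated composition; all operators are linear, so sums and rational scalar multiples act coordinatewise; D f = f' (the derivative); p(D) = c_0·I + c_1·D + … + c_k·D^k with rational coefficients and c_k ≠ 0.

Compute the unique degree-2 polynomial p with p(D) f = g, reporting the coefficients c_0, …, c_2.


D^0 f = 3x^6 + 3x^3
D^1 f = 18x^5 + 9x^2
D^2 f = 90x^4 + 18x
matching coefficients of g against c_0 f + c_1 Df + … from the top degree down determines the c_i
solution: c_0 = 4, c_1 = -1, c_2 = 3

c_0 = 4, c_1 = -1, c_2 = 3


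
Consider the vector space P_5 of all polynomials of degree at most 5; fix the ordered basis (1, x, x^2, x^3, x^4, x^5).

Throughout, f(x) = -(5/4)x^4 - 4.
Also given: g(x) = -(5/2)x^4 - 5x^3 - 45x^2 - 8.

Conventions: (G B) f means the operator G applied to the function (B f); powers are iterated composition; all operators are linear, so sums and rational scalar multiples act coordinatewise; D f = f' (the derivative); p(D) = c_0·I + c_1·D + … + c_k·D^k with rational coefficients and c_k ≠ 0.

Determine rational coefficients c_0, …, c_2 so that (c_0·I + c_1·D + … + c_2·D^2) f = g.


p(D) = 2·I + D + 3·D^2, i.e. c_0 = 2, c_1 = 1, c_2 = 3

D^0 f = -(5/4)x^4 - 4
D^1 f = -5x^3
D^2 f = -15x^2
matching coefficients of g against c_0 f + c_1 Df + … from the top degree down determines the c_i
solution: c_0 = 2, c_1 = 1, c_2 = 3


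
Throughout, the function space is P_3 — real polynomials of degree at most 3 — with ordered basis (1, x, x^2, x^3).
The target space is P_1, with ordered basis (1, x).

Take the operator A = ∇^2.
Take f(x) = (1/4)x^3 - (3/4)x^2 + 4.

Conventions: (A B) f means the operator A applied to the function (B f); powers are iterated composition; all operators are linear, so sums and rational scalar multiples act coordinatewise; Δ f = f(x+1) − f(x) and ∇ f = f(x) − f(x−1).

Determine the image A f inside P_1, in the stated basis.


the image equals g(x) = (3/2)x - 3

∇ f = (3/4)x^2 - (9/4)x + 1
∇ ∇ f = (3/2)x - 3


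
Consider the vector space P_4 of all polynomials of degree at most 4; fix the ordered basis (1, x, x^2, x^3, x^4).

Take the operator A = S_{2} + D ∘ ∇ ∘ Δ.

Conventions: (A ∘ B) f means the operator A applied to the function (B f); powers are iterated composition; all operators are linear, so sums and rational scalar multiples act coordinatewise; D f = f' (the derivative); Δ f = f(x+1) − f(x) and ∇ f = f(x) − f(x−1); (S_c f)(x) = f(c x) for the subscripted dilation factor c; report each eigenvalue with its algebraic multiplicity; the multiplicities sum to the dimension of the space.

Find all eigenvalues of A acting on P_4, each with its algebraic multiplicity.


image of 1: 1
image of x: 2x
image of x^2: 4x^2
image of x^3: 8x^3 + 6
image of x^4: 16x^4 + 24x
the matrix is upper triangular; its diagonal is (1, 2, 4, 8, 16)
for a triangular matrix the eigenvalues are the diagonal entries, with algebraic multiplicity their repetition count

λ = 1 (multiplicity 1), λ = 2 (multiplicity 1), λ = 4 (multiplicity 1), λ = 8 (multiplicity 1), λ = 16 (multiplicity 1)


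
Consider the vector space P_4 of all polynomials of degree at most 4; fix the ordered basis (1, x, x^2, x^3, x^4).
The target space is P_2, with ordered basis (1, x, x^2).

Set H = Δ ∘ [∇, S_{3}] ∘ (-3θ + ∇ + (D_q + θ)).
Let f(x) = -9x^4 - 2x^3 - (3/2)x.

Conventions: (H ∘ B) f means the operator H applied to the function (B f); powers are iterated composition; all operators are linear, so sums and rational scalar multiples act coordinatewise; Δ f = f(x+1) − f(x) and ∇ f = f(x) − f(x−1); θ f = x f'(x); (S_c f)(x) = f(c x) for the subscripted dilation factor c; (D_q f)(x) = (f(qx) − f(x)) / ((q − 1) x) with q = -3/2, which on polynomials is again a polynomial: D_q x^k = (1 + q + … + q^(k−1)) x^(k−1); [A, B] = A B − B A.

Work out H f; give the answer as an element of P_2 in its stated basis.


g(x) = 46656x^2 - (33129/2)x + 30459/4

θ f = -36x^4 - 6x^3 - (3/2)x
(-3θ) f = 108x^4 + 18x^3 + (9/2)x
∇ f = -36x^3 + 48x^2 - 30x + 11/2
D_q f = (117/8)x^3 - (7/2)x^2 - 3/2
θ f = -36x^4 - 6x^3 - (3/2)x
(D_q + θ) f = -36x^4 + (69/8)x^3 - (7/2)x^2 - (3/2)x - 3/2
(-3θ + ∇ + (D_q + θ)) f = 72x^4 - (75/8)x^3 + (89/2)x^2 - 27x + 4
S_{3} (-3θ + ∇ + (D_q + θ)) f = 5832x^4 - (2025/8)x^3 + (801/2)x^2 - 81x + 4
∇ S_{3} (-3θ + ∇ + (D_q + θ)) f = 23328x^3 - (286011/8)x^2 + (199107/8)x - 52533/8
∇ (-3θ + ∇ + (D_q + θ)) f = 288x^3 - (3681/8)x^2 + (3241/8)x - 1223/8
S_{3} ∇ (-3θ + ∇ + (D_q + θ)) f = 7776x^3 - (33129/8)x^2 + (9723/8)x - 1223/8
[∇, S_{3}] (-3θ + ∇ + (D_q + θ)) f = 15552x^3 - (126441/4)x^2 + 23673x - 25655/4
Δ [∇, S_{3}] (-3θ + ∇ + (D_q + θ)) f = 46656x^2 - (33129/2)x + 30459/4


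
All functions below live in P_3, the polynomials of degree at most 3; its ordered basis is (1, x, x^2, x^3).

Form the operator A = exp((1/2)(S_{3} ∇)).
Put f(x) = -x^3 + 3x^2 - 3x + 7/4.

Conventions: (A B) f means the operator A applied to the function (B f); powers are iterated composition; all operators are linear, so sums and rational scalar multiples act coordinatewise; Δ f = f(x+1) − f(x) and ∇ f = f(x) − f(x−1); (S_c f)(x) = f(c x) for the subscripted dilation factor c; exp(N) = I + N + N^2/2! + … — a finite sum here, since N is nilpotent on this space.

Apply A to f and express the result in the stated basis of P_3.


g(x) = -x^3 - (21/2)x^2 - (39/4)x + 13/8

order-1 term: -(27/2)x^2 + (27/2)x - 7/2
order-2 term: -(81/4)x + 27/4
order-3 term: -27/8
the series for exp((1/2)(S_{3} ∇)) f terminates at order 3
exp((1/2)(S_{3} ∇)) f = -x^3 - (21/2)x^2 - (39/4)x + 13/8


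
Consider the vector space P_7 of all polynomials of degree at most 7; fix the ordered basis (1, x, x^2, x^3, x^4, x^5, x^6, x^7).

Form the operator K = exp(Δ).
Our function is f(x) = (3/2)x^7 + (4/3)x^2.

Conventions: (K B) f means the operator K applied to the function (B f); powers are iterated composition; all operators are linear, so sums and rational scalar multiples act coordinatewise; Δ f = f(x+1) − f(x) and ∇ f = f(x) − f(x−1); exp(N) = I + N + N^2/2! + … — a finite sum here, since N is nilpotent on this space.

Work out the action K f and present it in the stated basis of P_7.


g(x) = (3/2)x^7 + (21/2)x^6 + 63x^5 + (525/2)x^4 + (1575/2)x^3 + (4918/3)x^2 + (12805/6)x + 7909/6

order-1 term: (21/2)x^6 + (63/2)x^5 + (105/2)x^4 + (105/2)x^3 + (63/2)x^2 + (79/6)x + 17/6
order-2 term: (63/2)x^5 + (315/2)x^4 + (735/2)x^3 + (945/2)x^2 + (651/2)x + 575/6
order-3 term: (105/2)x^4 + 315x^3 + (1575/2)x^2 + 945x + 903/2
order-4 term: (105/2)x^3 + 315x^2 + (1365/2)x + 525
order-5 term: (63/2)x^2 + (315/2)x + 210
order-6 term: (21/2)x + 63/2
order-7 term: 3/2
the series for exp(Δ) f terminates at order 7
exp(Δ) f = (3/2)x^7 + (21/2)x^6 + 63x^5 + (525/2)x^4 + (1575/2)x^3 + (4918/3)x^2 + (12805/6)x + 7909/6


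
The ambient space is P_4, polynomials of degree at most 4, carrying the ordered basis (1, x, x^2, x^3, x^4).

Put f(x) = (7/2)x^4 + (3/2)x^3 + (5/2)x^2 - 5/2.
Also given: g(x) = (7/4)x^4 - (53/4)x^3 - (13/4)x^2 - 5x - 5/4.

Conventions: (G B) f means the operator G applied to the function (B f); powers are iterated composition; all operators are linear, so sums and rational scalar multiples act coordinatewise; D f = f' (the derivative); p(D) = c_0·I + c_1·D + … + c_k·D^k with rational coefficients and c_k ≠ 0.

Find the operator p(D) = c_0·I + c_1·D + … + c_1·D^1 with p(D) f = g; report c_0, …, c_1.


c_0 = 1/2, c_1 = -1

D^0 f = (7/2)x^4 + (3/2)x^3 + (5/2)x^2 - 5/2
D^1 f = 14x^3 + (9/2)x^2 + 5x
matching coefficients of g against c_0 f + c_1 Df + … from the top degree down determines the c_i
solution: c_0 = 1/2, c_1 = -1


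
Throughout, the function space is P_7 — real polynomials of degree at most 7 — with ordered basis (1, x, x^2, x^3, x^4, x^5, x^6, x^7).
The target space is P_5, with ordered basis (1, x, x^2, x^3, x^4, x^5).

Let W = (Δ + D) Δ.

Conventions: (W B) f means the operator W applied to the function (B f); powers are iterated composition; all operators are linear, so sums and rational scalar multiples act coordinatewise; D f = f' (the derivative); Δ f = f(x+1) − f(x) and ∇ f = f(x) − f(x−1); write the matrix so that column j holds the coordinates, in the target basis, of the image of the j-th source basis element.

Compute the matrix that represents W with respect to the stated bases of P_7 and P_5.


the matrix is [[0, 0, 4, 9, 18, 35, 68, 133]; [0, 0, 0, 12, 36, 90, 210, 476]; [0, 0, 0, 0, 24, 90, 270, 735]; [0, 0, 0, 0, 0, 40, 180, 630]; [0, 0, 0, 0, 0, 0, 60, 315]; [0, 0, 0, 0, 0, 0, 0, 84]] (rows listed top to bottom)

image of 1: 0
image of x: 0
image of x^2: 4
image of x^3: 12x + 9
image of x^4: 24x^2 + 36x + 18
image of x^5: 40x^3 + 90x^2 + 90x + 35
image of x^6: 60x^4 + 180x^3 + 270x^2 + 210x + 68
image of x^7: 84x^5 + 315x^4 + 630x^3 + 735x^2 + 476x + 133
each image's coordinates form column j of the matrix


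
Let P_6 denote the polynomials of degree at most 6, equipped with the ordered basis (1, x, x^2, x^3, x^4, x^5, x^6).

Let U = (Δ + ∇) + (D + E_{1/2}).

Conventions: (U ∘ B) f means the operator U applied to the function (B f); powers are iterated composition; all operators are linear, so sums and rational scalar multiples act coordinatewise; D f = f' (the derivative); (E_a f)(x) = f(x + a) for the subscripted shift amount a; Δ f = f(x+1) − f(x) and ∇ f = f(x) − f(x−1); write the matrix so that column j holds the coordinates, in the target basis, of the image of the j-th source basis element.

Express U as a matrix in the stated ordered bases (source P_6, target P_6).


the matrix is [[1, 7/2, 1/4, 17/8, 1/16, 65/32, 1/64]; [0, 1, 7, 3/4, 17/2, 5/16, 195/16]; [0, 0, 1, 21/2, 3/2, 85/4, 15/16]; [0, 0, 0, 1, 14, 5/2, 85/2]; [0, 0, 0, 0, 1, 35/2, 15/4]; [0, 0, 0, 0, 0, 1, 21]; [0, 0, 0, 0, 0, 0, 1]] (rows listed top to bottom)

image of 1: 1
image of x: x + 7/2
image of x^2: x^2 + 7x + 1/4
image of x^3: x^3 + (21/2)x^2 + (3/4)x + 17/8
image of x^4: x^4 + 14x^3 + (3/2)x^2 + (17/2)x + 1/16
image of x^5: x^5 + (35/2)x^4 + (5/2)x^3 + (85/4)x^2 + (5/16)x + 65/32
image of x^6: x^6 + 21x^5 + (15/4)x^4 + (85/2)x^3 + (15/16)x^2 + (195/16)x + 1/64
each image's coordinates form column j of the matrix


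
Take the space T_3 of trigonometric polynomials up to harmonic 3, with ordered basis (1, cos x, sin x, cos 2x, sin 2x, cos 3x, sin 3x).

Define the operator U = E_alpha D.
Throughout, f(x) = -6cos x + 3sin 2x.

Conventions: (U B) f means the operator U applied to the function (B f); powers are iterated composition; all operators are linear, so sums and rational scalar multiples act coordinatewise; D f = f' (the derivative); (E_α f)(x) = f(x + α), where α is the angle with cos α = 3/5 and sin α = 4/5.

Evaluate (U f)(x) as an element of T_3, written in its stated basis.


D f = 6sin x + 6cos 2x
E_alpha D f = (24/5)cos x + (18/5)sin x - (42/25)cos 2x - (144/25)sin 2x

the image equals g(x) = (24/5)cos x + (18/5)sin x - (42/25)cos 2x - (144/25)sin 2x


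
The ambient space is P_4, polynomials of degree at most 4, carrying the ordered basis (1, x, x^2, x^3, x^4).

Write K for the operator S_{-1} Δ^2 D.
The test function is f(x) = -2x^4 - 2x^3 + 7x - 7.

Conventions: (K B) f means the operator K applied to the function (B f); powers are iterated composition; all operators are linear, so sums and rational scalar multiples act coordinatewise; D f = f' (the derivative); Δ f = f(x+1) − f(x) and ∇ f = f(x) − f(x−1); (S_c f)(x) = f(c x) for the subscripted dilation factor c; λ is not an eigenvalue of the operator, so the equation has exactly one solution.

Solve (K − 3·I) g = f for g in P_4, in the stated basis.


the result is g(x) = (2/3)x^4 + (2/3)x^3 - (23/3)x + 9

write g with unknown coordinates in the stated basis and equate coefficients in (K − 3·I) g = f
solving from the highest basis element down gives g = (2/3)x^4 + (2/3)x^3 - (23/3)x + 9
check: K g = -16x + 20
so K g − 3·g = -2x^4 - 2x^3 + 7x - 7 = f ✓


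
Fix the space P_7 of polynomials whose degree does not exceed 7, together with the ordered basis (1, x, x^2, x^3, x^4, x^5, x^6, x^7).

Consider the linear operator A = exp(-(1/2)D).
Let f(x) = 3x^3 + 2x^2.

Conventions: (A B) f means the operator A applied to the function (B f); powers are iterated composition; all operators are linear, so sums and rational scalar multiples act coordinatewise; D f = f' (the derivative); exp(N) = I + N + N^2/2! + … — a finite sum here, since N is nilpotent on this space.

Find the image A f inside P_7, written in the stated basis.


the result is g(x) = 3x^3 - (5/2)x^2 + (1/4)x + 1/8

order-1 term: -(9/2)x^2 - 2x
order-2 term: (9/4)x + 1/2
order-3 term: -3/8
the series for exp(-(1/2)D) f terminates at order 3
exp(-(1/2)D) f = 3x^3 - (5/2)x^2 + (1/4)x + 1/8


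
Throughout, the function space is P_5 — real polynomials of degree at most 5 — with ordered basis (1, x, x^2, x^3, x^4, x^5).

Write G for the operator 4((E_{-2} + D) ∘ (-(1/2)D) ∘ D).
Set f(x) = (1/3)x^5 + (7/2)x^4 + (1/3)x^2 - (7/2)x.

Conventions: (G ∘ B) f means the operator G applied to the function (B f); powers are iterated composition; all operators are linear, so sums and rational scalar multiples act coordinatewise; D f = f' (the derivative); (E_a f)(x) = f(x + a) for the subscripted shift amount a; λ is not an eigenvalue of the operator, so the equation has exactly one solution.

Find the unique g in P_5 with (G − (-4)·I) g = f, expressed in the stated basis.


the result is g(x) = (1/12)x^5 + (7/8)x^4 + (5/6)x^3 + (17/6)x^2 + (9/8)x + 44/3

write g with unknown coordinates in the stated basis and equate coefficients in (G − (-4)·I) g = f
solving from the highest basis element down gives g = (1/12)x^5 + (7/8)x^4 + (5/6)x^3 + (17/6)x^2 + (9/8)x + 44/3
check: G g = -(10/3)x^3 - 11x^2 - 8x - 176/3
so G g − (-4)·g = (1/3)x^5 + (7/2)x^4 + (1/3)x^2 - (7/2)x = f ✓


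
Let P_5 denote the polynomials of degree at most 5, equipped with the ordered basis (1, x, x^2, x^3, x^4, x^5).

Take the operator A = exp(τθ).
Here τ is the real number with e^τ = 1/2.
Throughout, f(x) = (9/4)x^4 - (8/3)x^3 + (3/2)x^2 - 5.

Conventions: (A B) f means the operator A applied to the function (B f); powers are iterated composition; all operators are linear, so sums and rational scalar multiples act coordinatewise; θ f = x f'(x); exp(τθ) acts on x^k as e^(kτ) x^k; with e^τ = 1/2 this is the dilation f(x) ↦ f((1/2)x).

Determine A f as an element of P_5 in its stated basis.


exp(τθ) x^k = e^(kτ) x^k; with e^τ = 1/2 this sends x^k to (1/2)^k x^k
x^2 ↦ 1/4 x^2
x^3 ↦ 1/8 x^3
x^4 ↦ 1/16 x^4
applying this coordinatewise to f: exp(τθ) f = (9/64)x^4 - (1/3)x^3 + (3/8)x^2 - 5

the result is g(x) = (9/64)x^4 - (1/3)x^3 + (3/8)x^2 - 5


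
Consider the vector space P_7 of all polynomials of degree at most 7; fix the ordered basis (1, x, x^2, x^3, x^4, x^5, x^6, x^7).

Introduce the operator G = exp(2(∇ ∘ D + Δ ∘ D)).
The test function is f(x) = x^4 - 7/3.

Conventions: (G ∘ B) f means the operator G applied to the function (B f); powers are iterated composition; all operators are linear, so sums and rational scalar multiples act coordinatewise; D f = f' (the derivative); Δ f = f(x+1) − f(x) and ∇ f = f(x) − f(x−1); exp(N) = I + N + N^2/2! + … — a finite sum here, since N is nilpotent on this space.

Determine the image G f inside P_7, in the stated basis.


order-1 term: 48x^2 + 16
order-2 term: 192
the series for exp(2(∇ ∘ D + Δ ∘ D)) f terminates at order 2
exp(2(∇ ∘ D + Δ ∘ D)) f = x^4 + 48x^2 + 617/3

g(x) = x^4 + 48x^2 + 617/3


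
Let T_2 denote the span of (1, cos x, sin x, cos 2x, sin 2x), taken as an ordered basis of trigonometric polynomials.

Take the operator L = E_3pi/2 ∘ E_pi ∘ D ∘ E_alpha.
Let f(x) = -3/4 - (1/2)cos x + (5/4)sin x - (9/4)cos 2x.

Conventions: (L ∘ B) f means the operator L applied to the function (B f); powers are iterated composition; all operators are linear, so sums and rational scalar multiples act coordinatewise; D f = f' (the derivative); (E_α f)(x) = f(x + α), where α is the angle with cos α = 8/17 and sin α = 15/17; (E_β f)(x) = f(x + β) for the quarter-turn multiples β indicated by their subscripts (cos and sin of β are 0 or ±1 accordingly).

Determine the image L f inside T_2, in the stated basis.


the result is g(x) = -(59/68)cos x - (35/34)sin x - (1080/289)cos 2x + (1449/578)sin 2x

E_alpha f = -3/4 + (59/68)cos x + (35/34)sin x + (1449/1156)cos 2x + (540/289)sin 2x
D E_alpha f = (35/34)cos x - (59/68)sin x + (1080/289)cos 2x - (1449/578)sin 2x
E_pi (D ∘ E_alpha) f = -(35/34)cos x + (59/68)sin x + (1080/289)cos 2x - (1449/578)sin 2x
E_3pi/2 E_pi (D ∘ E_alpha) f = -(59/68)cos x - (35/34)sin x - (1080/289)cos 2x + (1449/578)sin 2x


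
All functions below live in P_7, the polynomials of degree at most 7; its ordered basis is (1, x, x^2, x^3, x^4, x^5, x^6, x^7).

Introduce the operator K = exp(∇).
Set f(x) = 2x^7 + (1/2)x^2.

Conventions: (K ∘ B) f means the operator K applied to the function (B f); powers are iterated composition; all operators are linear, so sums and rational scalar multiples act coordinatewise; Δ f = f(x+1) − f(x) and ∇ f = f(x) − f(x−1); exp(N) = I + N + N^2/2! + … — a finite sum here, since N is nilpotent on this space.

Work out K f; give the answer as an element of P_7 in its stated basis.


order-1 term: 14x^6 - 42x^5 + 70x^4 - 70x^3 + 42x^2 - 13x + 3/2
order-2 term: 42x^5 - 210x^4 + 490x^3 - 630x^2 + 434x - 251/2
order-3 term: 70x^4 - 420x^3 + 1050x^2 - 1260x + 602
order-4 term: 70x^3 - 420x^2 + 910x - 700
order-5 term: 42x^2 - 210x + 280
order-6 term: 14x - 42
order-7 term: 2
the series for exp(∇) f terminates at order 7
exp(∇) f = 2x^7 + 14x^6 - 70x^4 + 70x^3 + (169/2)x^2 - 125x + 18

the result is g(x) = 2x^7 + 14x^6 - 70x^4 + 70x^3 + (169/2)x^2 - 125x + 18


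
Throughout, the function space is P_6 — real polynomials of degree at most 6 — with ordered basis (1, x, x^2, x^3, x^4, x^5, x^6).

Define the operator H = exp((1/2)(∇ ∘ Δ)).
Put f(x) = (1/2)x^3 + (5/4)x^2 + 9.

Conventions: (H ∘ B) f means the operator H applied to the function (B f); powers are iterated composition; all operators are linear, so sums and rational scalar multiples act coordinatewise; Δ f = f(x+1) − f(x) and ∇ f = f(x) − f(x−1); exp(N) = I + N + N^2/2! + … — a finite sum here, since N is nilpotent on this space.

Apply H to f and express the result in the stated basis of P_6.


g(x) = (1/2)x^3 + (5/4)x^2 + (3/2)x + 41/4

order-1 term: (3/2)x + 5/4
the series for exp((1/2)(∇ ∘ Δ)) f terminates at order 1
exp((1/2)(∇ ∘ Δ)) f = (1/2)x^3 + (5/4)x^2 + (3/2)x + 41/4


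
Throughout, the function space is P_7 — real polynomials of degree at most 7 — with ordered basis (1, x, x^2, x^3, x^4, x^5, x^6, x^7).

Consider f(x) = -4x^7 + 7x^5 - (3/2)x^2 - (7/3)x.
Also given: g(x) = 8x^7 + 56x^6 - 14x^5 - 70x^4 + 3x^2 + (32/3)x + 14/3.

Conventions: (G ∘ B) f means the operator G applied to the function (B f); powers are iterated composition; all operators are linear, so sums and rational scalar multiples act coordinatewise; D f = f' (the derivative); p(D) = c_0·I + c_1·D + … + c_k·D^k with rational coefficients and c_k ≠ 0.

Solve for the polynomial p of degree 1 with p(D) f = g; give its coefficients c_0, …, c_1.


p(D) = -2·I − 2·D, i.e. c_0 = -2, c_1 = -2

D^0 f = -4x^7 + 7x^5 - (3/2)x^2 - (7/3)x
D^1 f = -28x^6 + 35x^4 - 3x - 7/3
matching coefficients of g against c_0 f + c_1 Df + … from the top degree down determines the c_i
solution: c_0 = -2, c_1 = -2


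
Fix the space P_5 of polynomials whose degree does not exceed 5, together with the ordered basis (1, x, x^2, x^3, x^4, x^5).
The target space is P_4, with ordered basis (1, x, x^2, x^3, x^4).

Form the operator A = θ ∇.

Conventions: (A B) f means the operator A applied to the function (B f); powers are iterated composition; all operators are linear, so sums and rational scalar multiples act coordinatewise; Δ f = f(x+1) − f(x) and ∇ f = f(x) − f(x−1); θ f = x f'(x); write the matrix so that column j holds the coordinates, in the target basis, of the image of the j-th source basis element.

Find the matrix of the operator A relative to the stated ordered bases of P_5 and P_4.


the matrix is [[0, 0, 0, 0, 0, 0]; [0, 0, 2, -3, 4, -5]; [0, 0, 0, 6, -12, 20]; [0, 0, 0, 0, 12, -30]; [0, 0, 0, 0, 0, 20]] (rows listed top to bottom)

image of 1: 0
image of x: 0
image of x^2: 2x
image of x^3: 6x^2 - 3x
image of x^4: 12x^3 - 12x^2 + 4x
image of x^5: 20x^4 - 30x^3 + 20x^2 - 5x
each image's coordinates form column j of the matrix


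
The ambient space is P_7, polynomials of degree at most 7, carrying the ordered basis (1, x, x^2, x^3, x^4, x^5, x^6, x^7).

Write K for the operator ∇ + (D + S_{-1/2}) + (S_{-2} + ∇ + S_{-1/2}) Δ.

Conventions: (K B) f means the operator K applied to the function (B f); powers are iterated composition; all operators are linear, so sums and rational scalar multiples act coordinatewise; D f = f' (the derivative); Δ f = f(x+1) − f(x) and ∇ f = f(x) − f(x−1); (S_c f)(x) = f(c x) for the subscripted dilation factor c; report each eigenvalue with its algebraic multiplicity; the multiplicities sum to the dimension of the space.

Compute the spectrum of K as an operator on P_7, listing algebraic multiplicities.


λ = -1/2 (multiplicity 1), λ = -1/8 (multiplicity 1), λ = -1/32 (multiplicity 1), λ = -1/128 (multiplicity 1), λ = 1/64 (multiplicity 1), λ = 1/16 (multiplicity 1), λ = 1/4 (multiplicity 1), λ = 1 (multiplicity 1)

image of 1: 1
image of x: -(1/2)x + 4
image of x^2: (1/4)x^2 - x + 3
image of x^3: -(1/8)x^3 + (75/4)x^2 - (9/2)x + 3
image of x^4: (1/16)x^4 - (49/2)x^3 + (63/2)x^2 - 6x + 3
image of x^5: -(1/32)x^5 + (1445/16)x^4 - (285/4)x^3 + (105/2)x^2 - (15/2)x + 3
image of x^6: (1/64)x^6 - (2883/16)x^5 + (4095/16)x^4 - (285/2)x^3 + (315/4)x^2 - 9x + 3
image of x^7: -(1/128)x^7 + (29575/64)x^6 - (20853/32)x^5 + (9555/16)x^4 - (1995/8)x^3 + (441/4)x^2 - (21/2)x + 3
the matrix is upper triangular; its diagonal is (1, -1/2, 1/4, -1/8, 1/16, -1/32, 1/64, -1/128)
for a triangular matrix the eigenvalues are the diagonal entries, with algebraic multiplicity their repetition count


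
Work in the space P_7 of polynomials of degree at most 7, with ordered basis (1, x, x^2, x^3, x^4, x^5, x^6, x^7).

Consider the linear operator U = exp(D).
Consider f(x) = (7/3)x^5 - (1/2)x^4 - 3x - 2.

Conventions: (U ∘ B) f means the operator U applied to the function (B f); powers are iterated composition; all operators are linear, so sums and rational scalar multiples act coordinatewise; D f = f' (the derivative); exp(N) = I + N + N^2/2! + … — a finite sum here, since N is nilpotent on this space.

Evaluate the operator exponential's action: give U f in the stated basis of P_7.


the image equals g(x) = (7/3)x^5 + (67/6)x^4 + (64/3)x^3 + (61/3)x^2 + (20/3)x - 19/6

order-1 term: (35/3)x^4 - 2x^3 - 3
order-2 term: (70/3)x^3 - 3x^2
order-3 term: (70/3)x^2 - 2x
order-4 term: (35/3)x - 1/2
order-5 term: 7/3
the series for exp(D) f terminates at order 5
exp(D) f = (7/3)x^5 + (67/6)x^4 + (64/3)x^3 + (61/3)x^2 + (20/3)x - 19/6


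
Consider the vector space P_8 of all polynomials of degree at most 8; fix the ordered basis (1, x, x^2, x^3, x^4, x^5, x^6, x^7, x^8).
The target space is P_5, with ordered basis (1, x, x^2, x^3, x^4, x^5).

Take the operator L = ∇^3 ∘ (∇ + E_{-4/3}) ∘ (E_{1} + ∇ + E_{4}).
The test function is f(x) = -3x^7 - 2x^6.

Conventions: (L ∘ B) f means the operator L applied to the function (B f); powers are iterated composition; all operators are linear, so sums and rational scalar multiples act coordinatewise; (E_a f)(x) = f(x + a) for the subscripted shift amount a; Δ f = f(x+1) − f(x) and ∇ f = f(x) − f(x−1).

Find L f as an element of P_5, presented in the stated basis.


E_{1} f = -3x^7 - 23x^6 - 75x^5 - 135x^4 - 145x^3 - 93x^2 - 33x - 5
∇ f = -21x^6 + 51x^5 - 75x^4 + 65x^3 - 33x^2 + 9x - 1
E_{4} f = -3x^7 - 86x^6 - 1056x^5 - 7200x^4 - 29440x^3 - 72192x^2 - 98304x - 57344
(E_{1} + ∇ + E_{4}) f = -6x^7 - 130x^6 - 1080x^5 - 7410x^4 - 29520x^3 - 72318x^2 - 98328x - 57350
∇ (E_{1} + ∇ + E_{4}) f = -42x^6 - 654x^5 - 3660x^4 - 21230x^3 - 53076x^2 - 81054x - 49076
E_{-4/3} (E_{1} + ∇ + E_{4}) f = -6x^7 - 74x^6 - 264x^5 - (28610/9)x^4 - (99920/27)x^3 - 13310x^2 - (1622744/243)x - 3201494/729
(∇ + E_{-4/3}) (E_{1} + ∇ + E_{4}) f = -6x^7 - 116x^6 - 918x^5 - (61550/9)x^4 - (673130/27)x^3 - 66386x^2 - (21318866/243)x - 38977898/729
∇ (∇ + E_{-4/3}) (E_{1} + ∇ + E_{4}) f = -42x^6 - 570x^5 - 3060x^4 - (182570/9)x^3 - (371924/9)x^2 - (244198/3)x - 9779732/243
∇ ∇ (∇ + E_{-4/3}) (E_{1} + ∇ + E_{4}) f = -252x^5 - 2220x^4 - 7380x^3 - (142700/3)x^2 - (282916/9)x - 57828
∇ ∇ ∇ (∇ + E_{-4/3}) (E_{1} + ∇ + E_{4}) f = -1260x^4 - 6360x^3 - 11340x^2 - (241840/3)x + 96476/9

the image equals g(x) = -1260x^4 - 6360x^3 - 11340x^2 - (241840/3)x + 96476/9
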